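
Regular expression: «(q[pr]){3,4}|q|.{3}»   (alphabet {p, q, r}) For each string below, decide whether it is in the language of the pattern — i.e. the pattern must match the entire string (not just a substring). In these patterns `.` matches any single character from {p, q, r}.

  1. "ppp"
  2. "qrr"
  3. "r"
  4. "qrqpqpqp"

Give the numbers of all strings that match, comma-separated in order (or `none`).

1, 2, 4

1 → match
2 → match
3 → no match
4 → match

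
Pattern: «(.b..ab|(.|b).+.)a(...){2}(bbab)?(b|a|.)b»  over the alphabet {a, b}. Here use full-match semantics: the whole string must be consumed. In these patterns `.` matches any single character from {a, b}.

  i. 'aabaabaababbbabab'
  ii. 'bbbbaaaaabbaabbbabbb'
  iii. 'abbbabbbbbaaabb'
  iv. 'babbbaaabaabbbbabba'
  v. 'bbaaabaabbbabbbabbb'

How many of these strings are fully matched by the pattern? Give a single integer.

3

i → match
ii → match
iii → no match
iv → no match — must end with 'b'
v → match
Total matched: 3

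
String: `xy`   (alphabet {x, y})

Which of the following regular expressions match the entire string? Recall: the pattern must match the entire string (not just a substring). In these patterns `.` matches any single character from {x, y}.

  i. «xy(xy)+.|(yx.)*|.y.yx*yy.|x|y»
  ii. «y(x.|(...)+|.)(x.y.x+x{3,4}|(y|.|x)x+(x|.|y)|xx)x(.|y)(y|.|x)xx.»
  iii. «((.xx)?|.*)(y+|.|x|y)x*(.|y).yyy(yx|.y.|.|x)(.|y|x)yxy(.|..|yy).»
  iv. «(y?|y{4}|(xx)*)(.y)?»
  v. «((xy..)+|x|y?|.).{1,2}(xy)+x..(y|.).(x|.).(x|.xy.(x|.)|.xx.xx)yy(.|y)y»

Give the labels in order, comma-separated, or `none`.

iv

i → no match
ii → no match — must start with `y`
iii → no match
iv → match
v → no match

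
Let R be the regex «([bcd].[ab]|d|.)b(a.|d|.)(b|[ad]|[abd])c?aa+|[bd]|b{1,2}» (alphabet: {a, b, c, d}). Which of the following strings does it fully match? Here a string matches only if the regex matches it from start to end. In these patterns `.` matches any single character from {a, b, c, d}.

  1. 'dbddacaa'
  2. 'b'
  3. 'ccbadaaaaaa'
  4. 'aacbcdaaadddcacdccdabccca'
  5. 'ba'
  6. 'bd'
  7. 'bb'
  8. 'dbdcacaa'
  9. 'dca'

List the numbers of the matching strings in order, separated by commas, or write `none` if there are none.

1 → no match
2 → match
3 → no match
4 → no match
5 → no match
6 → no match
7 → match
8 → no match
9 → no match

2, 7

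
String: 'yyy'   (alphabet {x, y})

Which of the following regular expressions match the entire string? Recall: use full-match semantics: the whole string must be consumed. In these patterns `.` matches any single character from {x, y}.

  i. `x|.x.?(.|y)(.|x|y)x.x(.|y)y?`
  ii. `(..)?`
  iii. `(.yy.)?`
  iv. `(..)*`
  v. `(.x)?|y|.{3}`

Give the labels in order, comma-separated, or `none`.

i → no match
ii → no match
iii → no match
iv → no match
v → match

v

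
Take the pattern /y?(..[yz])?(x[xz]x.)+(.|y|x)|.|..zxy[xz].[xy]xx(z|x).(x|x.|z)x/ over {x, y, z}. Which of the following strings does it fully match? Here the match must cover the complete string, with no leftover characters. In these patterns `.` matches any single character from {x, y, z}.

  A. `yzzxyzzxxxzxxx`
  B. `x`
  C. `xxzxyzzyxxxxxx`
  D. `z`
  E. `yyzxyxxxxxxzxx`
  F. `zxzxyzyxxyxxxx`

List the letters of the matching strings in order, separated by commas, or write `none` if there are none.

A, B, C, D, E

A → match
B → match
C → match
D → match
E → match
F → no match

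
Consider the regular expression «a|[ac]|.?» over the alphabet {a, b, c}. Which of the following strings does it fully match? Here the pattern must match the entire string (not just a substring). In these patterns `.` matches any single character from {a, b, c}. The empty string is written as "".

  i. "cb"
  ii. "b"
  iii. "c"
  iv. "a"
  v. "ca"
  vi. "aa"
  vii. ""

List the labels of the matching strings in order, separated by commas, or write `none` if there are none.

ii, iii, iv, vii

i → no match
ii → match
iii → match
iv → match
v → no match
vi → no match
vii → match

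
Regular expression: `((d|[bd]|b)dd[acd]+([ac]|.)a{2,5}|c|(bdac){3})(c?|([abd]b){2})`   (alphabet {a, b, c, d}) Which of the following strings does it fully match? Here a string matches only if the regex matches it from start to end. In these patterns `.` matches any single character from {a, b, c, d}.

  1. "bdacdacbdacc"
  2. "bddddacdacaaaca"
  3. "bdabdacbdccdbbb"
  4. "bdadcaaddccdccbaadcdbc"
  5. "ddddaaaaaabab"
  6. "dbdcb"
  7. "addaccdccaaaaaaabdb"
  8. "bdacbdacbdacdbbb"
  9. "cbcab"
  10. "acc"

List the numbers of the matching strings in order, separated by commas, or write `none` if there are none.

1 → no match
2 → no match
3 → no match
4 → no match
5 → match
6 → no match
7 → no match
8 → match
9 → no match
10 → no match

5, 8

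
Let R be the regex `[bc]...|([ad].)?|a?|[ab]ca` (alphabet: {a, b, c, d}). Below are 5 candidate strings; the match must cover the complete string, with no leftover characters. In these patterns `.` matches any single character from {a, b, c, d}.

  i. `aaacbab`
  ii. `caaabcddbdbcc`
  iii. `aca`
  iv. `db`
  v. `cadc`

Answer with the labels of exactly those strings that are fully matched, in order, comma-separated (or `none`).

i. `aaacbab` → no match
ii → no match
iii. `aca` → match
iv. `db` → match
v. `cadc` → match

iii, iv, v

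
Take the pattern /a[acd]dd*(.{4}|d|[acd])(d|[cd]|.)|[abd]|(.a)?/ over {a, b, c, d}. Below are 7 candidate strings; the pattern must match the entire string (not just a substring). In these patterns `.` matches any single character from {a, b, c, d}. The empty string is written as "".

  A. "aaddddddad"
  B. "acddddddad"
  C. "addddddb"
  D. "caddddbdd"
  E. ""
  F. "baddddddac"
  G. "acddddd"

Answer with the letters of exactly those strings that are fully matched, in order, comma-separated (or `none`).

A → match
B → match
C → match
D → no match
E → match
F → no match
G → match

A, B, C, E, G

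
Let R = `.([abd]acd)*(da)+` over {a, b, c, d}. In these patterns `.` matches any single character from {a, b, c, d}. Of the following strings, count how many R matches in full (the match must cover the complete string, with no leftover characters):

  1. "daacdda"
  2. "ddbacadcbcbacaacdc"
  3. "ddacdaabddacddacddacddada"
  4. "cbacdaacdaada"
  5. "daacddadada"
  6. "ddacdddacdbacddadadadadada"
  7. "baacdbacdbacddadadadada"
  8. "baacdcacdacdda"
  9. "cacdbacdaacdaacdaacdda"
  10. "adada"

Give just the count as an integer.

4

1. "daacdda" → match
2 → no match — must end with "da"
3 → no match
4 → no match
5. "daacddadada" → match
6 → no match
7 → match
8 → no match
9 → no match
10. "adada" → match
Total matched: 4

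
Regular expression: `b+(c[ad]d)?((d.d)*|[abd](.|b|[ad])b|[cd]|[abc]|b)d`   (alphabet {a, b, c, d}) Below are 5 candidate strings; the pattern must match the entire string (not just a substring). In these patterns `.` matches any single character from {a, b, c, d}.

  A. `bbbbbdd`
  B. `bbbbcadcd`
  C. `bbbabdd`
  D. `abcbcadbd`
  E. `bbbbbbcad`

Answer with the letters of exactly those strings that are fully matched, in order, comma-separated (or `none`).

A → match
B → match
C → no match
D → no match — must start with `b`
E → no match

A, B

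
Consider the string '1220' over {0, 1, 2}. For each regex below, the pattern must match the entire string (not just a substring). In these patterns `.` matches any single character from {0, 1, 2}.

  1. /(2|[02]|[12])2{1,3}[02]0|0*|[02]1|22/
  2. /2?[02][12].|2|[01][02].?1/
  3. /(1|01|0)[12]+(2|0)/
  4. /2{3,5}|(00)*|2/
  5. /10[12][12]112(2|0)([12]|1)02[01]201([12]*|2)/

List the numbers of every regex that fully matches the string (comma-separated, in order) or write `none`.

1, 3

1 → match
2 → no match
3 → match
4 → no match
5 → no match — must start with '10'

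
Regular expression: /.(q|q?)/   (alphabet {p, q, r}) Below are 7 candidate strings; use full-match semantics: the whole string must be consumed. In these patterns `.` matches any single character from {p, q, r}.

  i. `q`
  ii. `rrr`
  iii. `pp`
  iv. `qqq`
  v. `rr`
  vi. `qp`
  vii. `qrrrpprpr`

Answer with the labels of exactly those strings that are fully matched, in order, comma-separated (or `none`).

i

i. `q` → match
ii. `rrr` → no match
iii. `pp` → no match
iv. `qqq` → no match
v. `rr` → no match
vi. `qp` → no match
vii. `qrrrpprpr` → no match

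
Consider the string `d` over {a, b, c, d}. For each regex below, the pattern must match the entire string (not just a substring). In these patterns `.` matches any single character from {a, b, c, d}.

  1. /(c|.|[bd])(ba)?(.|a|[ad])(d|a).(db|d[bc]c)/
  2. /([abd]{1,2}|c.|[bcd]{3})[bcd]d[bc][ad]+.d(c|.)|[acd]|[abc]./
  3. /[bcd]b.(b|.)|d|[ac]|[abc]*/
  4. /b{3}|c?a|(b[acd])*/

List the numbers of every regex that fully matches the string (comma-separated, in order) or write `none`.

1 → no match
2 → match
3 → match
4 → no match

2, 3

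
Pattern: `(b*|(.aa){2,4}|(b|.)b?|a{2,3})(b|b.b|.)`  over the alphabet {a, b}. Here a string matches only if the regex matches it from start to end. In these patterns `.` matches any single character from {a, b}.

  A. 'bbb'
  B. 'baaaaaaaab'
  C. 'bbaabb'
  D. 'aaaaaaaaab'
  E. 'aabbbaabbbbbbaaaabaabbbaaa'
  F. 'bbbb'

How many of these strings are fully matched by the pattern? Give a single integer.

4

A → match
B → match
C → no match
D → match
E → no match
F → match
Total matched: 4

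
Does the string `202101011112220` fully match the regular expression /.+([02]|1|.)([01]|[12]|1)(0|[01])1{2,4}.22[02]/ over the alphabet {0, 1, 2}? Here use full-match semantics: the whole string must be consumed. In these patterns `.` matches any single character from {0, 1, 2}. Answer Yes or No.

Yes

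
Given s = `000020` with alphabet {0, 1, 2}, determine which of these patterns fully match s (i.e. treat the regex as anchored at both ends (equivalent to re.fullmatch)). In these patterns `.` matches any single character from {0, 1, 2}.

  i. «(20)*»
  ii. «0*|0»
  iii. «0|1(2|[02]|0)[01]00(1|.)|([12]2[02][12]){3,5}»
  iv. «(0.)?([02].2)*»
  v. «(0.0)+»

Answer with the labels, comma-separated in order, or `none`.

i → no match
ii → no match
iii → no match
iv → no match
v → match

v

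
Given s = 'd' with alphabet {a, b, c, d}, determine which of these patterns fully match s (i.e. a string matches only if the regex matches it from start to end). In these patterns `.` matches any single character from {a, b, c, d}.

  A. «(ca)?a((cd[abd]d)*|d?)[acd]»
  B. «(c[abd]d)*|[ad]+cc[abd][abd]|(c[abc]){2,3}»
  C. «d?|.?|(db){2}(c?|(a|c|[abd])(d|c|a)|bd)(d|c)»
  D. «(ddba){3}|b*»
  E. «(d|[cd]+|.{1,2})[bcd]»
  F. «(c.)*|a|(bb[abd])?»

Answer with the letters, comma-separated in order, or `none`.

C

A → no match
B → no match
C → match
D → no match
E → no match
F → no match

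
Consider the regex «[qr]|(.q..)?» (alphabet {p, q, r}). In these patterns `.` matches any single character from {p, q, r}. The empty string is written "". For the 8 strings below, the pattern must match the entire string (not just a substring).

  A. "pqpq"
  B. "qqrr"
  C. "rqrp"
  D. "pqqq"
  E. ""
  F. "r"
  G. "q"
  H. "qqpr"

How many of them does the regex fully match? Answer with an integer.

8

A → match
B → match
C → match
D → match
E → match
F → match
G → match
H → match
Total matched: 8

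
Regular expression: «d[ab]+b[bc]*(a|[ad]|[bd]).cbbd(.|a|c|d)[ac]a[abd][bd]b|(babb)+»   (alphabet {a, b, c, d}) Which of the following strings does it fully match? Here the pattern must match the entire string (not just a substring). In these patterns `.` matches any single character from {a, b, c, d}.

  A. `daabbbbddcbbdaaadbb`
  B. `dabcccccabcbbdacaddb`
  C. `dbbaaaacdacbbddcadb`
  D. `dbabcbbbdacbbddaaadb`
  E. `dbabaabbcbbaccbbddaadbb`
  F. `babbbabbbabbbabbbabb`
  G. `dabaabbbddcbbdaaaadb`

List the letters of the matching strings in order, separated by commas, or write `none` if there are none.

A, B, D, E, F, G

A → match
B → match
C → no match
D → match
E → match
F → match
G → match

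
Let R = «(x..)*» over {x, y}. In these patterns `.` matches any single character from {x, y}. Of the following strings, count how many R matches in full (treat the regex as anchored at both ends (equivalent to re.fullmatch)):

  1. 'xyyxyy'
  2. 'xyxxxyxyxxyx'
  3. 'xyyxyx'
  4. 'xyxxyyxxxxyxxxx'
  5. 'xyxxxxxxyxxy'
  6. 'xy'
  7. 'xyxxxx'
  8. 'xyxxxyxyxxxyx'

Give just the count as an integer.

6

1 → match
2 → match
3 → match
4 → match
5 → match
6 → no match
7 → match
8 → no match
Total matched: 6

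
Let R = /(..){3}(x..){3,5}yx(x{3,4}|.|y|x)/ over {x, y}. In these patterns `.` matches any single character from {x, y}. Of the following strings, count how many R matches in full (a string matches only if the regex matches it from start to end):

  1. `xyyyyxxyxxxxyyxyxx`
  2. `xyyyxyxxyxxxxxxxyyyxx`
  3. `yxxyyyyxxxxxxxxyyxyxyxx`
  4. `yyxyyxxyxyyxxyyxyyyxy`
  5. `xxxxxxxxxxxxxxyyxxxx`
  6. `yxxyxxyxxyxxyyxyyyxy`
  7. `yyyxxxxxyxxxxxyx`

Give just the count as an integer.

2

1 → no match
2 → match
3 → no match
4 → no match
5 → match
6 → no match
7 → no match
Total matched: 2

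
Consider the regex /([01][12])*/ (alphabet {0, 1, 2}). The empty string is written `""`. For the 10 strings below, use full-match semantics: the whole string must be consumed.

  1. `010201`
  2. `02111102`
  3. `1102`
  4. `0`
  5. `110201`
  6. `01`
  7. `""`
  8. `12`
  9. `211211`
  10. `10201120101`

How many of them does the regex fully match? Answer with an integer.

1 → match
2 → match
3 → match
4 → no match
5 → match
6 → match
7 → match
8 → match
9 → no match
10 → no match
Total matched: 7

7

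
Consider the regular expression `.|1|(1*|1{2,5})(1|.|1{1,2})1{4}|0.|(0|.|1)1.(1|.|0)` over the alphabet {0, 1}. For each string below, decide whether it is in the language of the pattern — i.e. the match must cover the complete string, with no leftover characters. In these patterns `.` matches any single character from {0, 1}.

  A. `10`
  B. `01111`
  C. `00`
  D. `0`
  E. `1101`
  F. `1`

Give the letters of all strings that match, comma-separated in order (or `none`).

A → no match
B → match
C → match
D → match
E → match
F → match

B, C, D, E, F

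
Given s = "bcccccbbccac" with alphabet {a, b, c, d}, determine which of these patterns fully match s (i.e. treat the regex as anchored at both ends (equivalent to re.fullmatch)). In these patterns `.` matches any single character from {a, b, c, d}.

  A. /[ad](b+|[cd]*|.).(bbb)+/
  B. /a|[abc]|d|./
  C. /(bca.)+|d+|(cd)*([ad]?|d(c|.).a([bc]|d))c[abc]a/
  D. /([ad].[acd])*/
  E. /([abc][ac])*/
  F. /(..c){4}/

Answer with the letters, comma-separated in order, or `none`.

A → no match — must end with "bbb"
B → no match
C → no match
D → no match
E → no match
F → match

F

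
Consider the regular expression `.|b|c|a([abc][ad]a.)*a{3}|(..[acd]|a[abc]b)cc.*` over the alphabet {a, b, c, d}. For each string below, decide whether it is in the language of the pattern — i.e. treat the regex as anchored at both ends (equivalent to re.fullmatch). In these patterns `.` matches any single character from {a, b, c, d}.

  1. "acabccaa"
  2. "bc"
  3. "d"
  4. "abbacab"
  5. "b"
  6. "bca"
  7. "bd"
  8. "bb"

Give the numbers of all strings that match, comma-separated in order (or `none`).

1 → no match
2 → no match
3 → match
4 → no match
5 → match
6 → no match
7 → no match
8 → no match

3, 5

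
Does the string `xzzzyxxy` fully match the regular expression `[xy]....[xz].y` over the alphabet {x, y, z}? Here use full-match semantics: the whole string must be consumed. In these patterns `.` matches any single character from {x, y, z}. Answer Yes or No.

Yes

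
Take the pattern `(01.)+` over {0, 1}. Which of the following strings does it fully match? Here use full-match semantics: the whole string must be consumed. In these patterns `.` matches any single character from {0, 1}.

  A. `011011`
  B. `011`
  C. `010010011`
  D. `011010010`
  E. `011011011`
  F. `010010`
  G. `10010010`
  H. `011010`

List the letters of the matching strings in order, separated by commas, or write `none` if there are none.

A, B, C, D, E, F, H

A. `011011` → match
B. `011` → match
C. `010010011` → match
D. `011010010` → match
E. `011011011` → match
F. `010010` → match
G. `10010010` → no match — must start with `01`
H. `011010` → match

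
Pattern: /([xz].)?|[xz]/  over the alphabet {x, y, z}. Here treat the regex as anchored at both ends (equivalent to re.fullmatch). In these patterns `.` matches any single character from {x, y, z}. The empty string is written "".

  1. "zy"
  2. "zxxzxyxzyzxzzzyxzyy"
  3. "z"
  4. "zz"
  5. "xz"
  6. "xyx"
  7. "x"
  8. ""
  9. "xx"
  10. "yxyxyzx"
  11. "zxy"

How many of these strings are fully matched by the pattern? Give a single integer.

1 → match
2 → no match
3 → match
4 → match
5 → match
6 → no match
7 → match
8 → match
9 → match
10 → no match
11 → no match
Total matched: 7

7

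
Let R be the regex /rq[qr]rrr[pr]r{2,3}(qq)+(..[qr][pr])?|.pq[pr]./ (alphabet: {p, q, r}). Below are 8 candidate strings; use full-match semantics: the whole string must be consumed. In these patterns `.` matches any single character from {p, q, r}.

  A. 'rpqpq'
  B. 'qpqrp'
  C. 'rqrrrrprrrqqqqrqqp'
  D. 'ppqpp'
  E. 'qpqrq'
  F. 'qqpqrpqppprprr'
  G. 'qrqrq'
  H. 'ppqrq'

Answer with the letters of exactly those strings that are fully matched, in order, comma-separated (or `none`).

A, B, C, D, E, H

A → match
B → match
C → match
D → match
E → match
F → no match
G → no match
H → match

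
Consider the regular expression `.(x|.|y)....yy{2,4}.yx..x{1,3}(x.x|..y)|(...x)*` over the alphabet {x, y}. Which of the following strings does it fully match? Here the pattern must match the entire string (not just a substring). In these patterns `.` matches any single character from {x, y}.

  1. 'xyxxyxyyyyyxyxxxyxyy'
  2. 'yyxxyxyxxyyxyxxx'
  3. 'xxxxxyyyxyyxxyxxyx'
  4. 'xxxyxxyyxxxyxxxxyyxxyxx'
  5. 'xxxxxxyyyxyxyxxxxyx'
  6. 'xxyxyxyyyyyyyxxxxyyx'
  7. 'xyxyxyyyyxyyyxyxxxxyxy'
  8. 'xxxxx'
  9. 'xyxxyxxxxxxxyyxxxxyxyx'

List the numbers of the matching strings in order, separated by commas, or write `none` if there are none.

2, 5

1 → no match
2 → match
3 → no match
4 → no match
5 → match
6 → no match
7 → no match
8 → no match
9 → no match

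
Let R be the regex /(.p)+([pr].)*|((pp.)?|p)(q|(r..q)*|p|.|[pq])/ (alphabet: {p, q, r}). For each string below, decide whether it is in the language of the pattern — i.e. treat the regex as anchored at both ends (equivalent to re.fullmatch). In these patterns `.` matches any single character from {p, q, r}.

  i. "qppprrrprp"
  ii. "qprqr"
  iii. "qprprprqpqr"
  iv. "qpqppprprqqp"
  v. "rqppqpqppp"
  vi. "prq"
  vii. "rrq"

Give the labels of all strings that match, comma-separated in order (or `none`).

i → match
ii → no match
iii → no match
iv → no match
v → no match
vi → no match
vii → no match

i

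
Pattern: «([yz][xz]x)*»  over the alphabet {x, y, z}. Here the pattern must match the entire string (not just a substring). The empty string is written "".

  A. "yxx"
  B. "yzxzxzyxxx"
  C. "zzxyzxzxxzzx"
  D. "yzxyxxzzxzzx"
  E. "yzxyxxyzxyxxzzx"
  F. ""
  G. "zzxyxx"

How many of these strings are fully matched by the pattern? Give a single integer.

A → match
B → no match
C → match
D → match
E → match
F → match
G → match
Total matched: 6

6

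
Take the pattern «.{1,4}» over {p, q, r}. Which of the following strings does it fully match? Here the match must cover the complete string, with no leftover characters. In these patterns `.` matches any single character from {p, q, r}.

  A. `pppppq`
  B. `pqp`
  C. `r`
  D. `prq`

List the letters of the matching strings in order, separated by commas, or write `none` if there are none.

B, C, D

A → no match
B → match
C → match
D → match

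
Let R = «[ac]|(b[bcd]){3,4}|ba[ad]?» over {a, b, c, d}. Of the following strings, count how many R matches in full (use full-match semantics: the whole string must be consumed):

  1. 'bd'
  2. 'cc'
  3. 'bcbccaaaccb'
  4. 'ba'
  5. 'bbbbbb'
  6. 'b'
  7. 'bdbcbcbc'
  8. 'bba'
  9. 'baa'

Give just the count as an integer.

4

1. 'bd' → no match
2. 'cc' → no match
3. 'bcbccaaaccb' → no match
4. 'ba' → match
5. 'bbbbbb' → match
6. 'b' → no match
7. 'bdbcbcbc' → match
8. 'bba' → no match
9. 'baa' → match
Total matched: 4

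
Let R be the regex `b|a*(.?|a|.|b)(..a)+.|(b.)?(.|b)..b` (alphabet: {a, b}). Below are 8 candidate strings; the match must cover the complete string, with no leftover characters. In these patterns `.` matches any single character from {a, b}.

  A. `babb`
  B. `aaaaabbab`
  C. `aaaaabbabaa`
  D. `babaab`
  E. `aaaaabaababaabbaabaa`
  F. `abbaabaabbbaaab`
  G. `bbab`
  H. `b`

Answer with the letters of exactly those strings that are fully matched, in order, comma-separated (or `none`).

A. `babb` → match
B. `aaaaabbab` → match
C. `aaaaabbabaa` → no match
D. `babaab` → match
E → match
F → no match
G. `bbab` → match
H. `b` → match

A, B, D, E, G, H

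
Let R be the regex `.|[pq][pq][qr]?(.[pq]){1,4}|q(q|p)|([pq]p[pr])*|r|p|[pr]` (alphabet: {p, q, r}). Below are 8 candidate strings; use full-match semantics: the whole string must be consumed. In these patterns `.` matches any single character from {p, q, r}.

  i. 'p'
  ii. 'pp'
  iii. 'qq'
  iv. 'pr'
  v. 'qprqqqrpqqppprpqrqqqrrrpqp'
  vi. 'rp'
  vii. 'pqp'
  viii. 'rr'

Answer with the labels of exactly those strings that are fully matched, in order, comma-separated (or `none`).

i. 'p' → match
ii. 'pp' → no match
iii. 'qq' → match
iv. 'pr' → no match
v → no match
vi. 'rp' → no match
vii. 'pqp' → no match
viii. 'rr' → no match

i, iii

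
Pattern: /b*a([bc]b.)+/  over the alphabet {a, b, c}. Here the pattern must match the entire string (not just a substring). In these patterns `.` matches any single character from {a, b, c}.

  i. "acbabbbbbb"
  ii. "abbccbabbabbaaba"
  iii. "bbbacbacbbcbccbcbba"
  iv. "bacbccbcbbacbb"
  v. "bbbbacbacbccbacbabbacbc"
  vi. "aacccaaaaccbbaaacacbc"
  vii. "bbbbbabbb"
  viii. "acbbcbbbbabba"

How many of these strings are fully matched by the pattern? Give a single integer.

6

i → match
ii → no match
iii → match
iv → match
v → match
vi → no match
vii → match
viii → match
Total matched: 6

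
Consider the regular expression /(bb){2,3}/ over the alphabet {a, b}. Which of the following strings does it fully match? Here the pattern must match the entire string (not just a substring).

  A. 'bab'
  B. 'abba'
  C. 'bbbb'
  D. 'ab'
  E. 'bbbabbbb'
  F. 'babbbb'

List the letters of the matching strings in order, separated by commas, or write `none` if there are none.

C

A → no match — must start with 'bb'
B → no match — must start with 'bb'
C → match
D → no match — must start with 'bb'
E → no match
F → no match — must start with 'bb'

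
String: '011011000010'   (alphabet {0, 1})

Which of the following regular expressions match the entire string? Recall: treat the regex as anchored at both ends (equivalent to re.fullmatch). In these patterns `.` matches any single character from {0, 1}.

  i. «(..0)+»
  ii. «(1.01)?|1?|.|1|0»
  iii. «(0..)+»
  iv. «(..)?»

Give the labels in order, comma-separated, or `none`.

iii

i → no match
ii → no match
iii → match
iv → no match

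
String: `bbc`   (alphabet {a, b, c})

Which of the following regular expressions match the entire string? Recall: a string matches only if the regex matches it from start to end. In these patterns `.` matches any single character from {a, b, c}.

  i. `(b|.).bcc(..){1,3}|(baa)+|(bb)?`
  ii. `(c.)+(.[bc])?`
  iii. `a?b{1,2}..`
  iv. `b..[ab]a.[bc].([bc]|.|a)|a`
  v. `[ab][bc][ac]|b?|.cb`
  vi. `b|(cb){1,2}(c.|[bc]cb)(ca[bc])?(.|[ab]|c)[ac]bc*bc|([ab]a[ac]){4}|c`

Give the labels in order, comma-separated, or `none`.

iii, v

i → no match
ii → no match — must start with `c`
iii → match
iv → no match
v → match
vi → no match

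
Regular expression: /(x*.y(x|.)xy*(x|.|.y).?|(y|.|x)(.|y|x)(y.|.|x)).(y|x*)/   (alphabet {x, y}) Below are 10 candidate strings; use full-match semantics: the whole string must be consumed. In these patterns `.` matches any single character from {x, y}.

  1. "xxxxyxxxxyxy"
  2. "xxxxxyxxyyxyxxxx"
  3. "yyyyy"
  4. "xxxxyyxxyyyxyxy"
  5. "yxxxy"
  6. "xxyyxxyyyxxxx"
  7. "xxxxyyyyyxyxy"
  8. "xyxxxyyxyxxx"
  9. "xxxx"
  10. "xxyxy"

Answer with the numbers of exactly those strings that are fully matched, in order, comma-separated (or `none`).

1 → no match
2 → match
3 → match
4 → match
5 → match
6 → match
7 → no match
8 → no match
9 → match
10 → match

2, 3, 4, 5, 6, 9, 10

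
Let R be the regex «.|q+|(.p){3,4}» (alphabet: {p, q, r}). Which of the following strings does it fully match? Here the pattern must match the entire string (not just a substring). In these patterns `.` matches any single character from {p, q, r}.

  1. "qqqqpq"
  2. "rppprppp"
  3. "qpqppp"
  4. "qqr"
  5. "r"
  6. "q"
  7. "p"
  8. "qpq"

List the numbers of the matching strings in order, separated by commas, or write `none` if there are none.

1. "qqqqpq" → no match
2. "rppprppp" → match
3. "qpqppp" → match
4. "qqr" → no match
5. "r" → match
6. "q" → match
7. "p" → match
8. "qpq" → no match

2, 3, 5, 6, 7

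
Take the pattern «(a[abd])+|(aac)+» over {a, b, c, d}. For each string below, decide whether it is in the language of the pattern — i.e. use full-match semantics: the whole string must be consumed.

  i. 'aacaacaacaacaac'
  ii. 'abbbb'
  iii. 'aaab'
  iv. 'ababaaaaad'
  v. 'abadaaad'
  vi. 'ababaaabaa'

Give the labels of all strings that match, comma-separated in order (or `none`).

i → match
ii. 'abbbb' → no match
iii. 'aaab' → match
iv. 'ababaaaaad' → match
v. 'abadaaad' → match
vi. 'ababaaabaa' → match

i, iii, iv, v, vi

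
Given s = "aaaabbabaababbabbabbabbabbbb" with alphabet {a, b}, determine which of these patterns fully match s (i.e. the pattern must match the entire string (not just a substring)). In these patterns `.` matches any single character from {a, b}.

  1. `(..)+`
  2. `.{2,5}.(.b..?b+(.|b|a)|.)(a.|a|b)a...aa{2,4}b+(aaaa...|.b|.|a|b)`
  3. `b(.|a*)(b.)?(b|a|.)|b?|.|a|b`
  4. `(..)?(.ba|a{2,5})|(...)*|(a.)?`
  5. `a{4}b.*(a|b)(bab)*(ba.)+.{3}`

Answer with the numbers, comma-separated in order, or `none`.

1 → match
2 → no match
3 → no match
4 → no match
5 → match

1, 5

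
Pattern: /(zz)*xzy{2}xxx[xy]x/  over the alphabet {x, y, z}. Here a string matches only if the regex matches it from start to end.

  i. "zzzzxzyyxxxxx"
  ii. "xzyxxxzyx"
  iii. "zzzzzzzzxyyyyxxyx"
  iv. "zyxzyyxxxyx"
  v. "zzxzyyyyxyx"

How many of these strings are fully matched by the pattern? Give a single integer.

1

i → match
ii → no match
iii → no match
iv → no match
v → no match
Total matched: 1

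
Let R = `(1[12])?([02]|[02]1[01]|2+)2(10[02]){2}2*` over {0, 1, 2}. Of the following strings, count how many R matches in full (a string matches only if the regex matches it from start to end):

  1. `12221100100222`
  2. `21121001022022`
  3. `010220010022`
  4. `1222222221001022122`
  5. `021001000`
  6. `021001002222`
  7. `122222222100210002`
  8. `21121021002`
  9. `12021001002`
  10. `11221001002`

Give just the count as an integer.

4

1 → no match
2 → no match
3 → no match
4 → no match
5 → no match
6 → match
7 → no match
8 → match
9 → match
10 → match
Total matched: 4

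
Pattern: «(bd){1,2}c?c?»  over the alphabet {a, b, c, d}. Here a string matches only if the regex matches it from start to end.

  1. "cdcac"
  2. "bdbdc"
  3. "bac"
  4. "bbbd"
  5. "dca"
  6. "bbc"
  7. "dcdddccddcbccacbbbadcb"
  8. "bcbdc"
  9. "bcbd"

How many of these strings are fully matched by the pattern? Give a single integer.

1. "cdcac" → no match — must start with "bd"
2. "bdbdc" → match
3. "bac" → no match — must start with "bd"
4. "bbbd" → no match — must start with "bd"
5. "dca" → no match — must start with "bd"
6. "bbc" → no match — must start with "bd"
7 → no match — must start with "bd"
8. "bcbdc" → no match — must start with "bd"
9. "bcbd" → no match — must start with "bd"
Total matched: 1

1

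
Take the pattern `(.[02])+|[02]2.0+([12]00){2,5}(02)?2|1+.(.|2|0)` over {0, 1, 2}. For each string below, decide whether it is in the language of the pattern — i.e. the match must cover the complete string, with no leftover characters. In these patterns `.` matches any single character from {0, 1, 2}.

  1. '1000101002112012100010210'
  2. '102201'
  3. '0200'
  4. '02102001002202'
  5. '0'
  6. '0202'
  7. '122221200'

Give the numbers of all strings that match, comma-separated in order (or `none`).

1 → no match
2 → no match
3 → match
4 → no match
5 → no match
6 → match
7 → no match

3, 6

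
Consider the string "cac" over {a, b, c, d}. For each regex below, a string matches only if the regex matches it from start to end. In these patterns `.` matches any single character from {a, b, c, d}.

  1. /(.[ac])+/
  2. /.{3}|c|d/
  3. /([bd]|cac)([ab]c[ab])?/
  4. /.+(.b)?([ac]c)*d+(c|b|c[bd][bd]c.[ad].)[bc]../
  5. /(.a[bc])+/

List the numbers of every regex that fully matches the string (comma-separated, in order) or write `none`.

2, 3, 5

1 → no match
2 → match
3 → match
4 → no match
5 → match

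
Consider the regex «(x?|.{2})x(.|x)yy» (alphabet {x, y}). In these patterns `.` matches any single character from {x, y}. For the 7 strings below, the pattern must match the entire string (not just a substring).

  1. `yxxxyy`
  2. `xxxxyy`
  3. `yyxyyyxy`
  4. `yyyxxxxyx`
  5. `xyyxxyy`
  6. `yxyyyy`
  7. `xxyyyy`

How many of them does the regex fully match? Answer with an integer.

2

1. `yxxxyy` → match
2. `xxxxyy` → match
3. `yyxyyyxy` → no match — must end with `yy`
4. `yyyxxxxyx` → no match — must end with `yy`
5. `xyyxxyy` → no match
6. `yxyyyy` → no match
7. `xxyyyy` → no match
Total matched: 2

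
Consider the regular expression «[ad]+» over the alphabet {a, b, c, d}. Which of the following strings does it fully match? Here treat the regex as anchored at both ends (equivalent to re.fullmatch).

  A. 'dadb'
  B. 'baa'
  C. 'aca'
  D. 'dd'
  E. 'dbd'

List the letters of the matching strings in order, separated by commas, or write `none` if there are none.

D

A → no match
B → no match
C → no match
D → match
E → no match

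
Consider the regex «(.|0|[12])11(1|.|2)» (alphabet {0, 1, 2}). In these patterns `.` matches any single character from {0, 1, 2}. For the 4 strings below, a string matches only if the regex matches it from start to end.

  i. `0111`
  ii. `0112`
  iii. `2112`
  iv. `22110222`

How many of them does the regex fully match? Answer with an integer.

i → match
ii → match
iii → match
iv → no match
Total matched: 3

3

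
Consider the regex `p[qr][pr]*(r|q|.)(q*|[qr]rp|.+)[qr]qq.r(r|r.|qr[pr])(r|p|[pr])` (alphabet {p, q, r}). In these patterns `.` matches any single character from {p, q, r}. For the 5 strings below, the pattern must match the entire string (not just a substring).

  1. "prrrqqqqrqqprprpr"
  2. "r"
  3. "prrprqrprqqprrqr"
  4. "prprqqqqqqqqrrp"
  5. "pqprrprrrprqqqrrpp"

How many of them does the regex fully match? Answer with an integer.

1 → no match
2 → no match — must start with "p"
3 → match
4 → match
5 → match
Total matched: 3

3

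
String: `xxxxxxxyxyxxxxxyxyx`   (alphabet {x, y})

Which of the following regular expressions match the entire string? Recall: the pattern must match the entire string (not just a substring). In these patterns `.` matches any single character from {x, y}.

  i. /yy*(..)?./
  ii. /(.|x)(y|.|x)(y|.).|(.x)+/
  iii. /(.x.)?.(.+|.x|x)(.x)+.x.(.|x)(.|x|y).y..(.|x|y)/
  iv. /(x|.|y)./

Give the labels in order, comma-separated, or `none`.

iii

i → no match — must start with `y`
ii → no match
iii → match
iv → no match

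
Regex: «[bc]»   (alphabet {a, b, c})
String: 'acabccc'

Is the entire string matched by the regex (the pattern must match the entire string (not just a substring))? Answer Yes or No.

No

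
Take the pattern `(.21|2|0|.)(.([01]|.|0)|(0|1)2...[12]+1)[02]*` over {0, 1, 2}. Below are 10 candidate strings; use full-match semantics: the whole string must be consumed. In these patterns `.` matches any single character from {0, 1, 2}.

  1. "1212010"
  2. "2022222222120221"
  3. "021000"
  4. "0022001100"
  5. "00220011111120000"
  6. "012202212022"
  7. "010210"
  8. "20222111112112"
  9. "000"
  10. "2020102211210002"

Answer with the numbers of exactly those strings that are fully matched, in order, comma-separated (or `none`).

1 → no match
2 → no match
3 → match
4 → match
5 → match
6 → match
7 → no match
8 → match
9 → match
10 → match

3, 4, 5, 6, 8, 9, 10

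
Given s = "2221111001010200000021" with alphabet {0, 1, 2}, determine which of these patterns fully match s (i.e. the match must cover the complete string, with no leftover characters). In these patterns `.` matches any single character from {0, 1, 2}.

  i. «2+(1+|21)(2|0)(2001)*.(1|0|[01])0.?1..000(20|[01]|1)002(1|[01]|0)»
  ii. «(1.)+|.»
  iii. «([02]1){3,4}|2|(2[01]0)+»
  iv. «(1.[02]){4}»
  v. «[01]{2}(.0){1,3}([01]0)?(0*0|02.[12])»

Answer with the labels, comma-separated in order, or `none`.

i → match
ii → no match
iii → no match
iv → no match — must start with "1"
v → no match

i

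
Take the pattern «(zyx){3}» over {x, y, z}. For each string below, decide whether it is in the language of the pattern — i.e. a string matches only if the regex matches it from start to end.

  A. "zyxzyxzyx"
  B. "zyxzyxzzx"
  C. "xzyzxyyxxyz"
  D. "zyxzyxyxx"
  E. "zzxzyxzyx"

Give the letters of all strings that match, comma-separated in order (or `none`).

A

A → match
B → no match — must end with "zyx"
C → no match — must start with "zyx"
D → no match — must end with "zyx"
E → no match — must start with "zyx"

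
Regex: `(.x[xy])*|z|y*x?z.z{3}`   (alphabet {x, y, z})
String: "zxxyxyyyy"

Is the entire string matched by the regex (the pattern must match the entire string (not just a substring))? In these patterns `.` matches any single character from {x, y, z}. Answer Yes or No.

No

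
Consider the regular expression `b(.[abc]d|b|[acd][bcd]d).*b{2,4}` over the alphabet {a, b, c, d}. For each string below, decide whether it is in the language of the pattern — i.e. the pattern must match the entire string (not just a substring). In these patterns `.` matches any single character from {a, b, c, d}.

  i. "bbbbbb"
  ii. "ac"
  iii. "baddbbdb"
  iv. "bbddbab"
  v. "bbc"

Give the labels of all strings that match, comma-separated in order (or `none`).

i → match
ii → no match — must start with "b"
iii → no match
iv → no match
v → no match — must end with "b"

i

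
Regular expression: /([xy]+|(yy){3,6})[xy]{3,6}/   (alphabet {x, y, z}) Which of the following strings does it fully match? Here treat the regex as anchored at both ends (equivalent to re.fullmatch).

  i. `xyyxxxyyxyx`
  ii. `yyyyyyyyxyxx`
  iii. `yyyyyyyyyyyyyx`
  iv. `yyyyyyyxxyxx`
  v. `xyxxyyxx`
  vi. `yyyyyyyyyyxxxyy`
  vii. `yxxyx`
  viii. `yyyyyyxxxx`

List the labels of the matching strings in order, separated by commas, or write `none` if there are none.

i → match
ii → match
iii → match
iv → match
v → match
vi → match
vii → match
viii → match

i, ii, iii, iv, v, vi, vii, viii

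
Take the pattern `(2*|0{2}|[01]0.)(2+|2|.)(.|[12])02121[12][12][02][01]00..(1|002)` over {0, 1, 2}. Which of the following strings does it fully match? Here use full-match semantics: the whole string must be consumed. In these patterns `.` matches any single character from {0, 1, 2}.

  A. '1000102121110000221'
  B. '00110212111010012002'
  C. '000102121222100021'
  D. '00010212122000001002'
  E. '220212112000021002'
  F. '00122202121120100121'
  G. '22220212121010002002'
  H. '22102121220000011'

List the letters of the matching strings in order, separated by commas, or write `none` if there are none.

A → match
B → match
C → match
D → match
E → match
F → match
G → match
H → match

A, B, C, D, E, F, G, H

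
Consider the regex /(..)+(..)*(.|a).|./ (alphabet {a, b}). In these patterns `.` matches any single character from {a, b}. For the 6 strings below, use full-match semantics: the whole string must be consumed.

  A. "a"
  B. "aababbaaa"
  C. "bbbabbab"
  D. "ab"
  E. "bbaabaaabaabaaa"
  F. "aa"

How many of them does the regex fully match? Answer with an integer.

2

A → match
B → no match
C → match
D → no match
E → no match
F → no match
Total matched: 2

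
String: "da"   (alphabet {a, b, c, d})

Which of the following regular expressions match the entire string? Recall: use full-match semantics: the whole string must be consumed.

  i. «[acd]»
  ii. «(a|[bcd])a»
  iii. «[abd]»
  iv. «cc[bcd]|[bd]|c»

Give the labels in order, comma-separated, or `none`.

ii

i → no match
ii → match
iii → no match
iv → no match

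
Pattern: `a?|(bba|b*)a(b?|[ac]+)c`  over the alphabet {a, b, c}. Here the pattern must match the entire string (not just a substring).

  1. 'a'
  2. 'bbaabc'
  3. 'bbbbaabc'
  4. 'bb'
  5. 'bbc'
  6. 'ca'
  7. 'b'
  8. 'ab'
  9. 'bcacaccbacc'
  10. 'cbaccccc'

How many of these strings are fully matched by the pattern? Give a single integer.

1 → match
2 → match
3 → no match
4 → no match
5 → no match
6 → no match
7 → no match
8 → no match
9 → no match
10 → no match
Total matched: 2

2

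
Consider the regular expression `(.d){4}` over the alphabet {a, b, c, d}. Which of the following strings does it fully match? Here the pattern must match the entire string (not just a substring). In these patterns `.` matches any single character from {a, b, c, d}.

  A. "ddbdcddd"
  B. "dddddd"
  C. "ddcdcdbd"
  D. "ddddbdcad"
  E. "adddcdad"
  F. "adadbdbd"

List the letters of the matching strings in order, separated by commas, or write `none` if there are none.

A, C, E, F

A. "ddbdcddd" → match
B. "dddddd" → no match
C. "ddcdcdbd" → match
D. "ddddbdcad" → no match
E. "adddcdad" → match
F. "adadbdbd" → match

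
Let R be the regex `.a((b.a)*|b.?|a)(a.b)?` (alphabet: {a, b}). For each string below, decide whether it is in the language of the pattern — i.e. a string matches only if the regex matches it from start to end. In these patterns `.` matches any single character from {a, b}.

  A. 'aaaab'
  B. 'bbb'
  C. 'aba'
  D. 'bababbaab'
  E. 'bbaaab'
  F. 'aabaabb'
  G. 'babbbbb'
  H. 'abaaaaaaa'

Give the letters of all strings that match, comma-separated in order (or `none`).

A → match
B → no match
C → no match
D → no match
E → no match
F → match
G → no match
H → no match

A, F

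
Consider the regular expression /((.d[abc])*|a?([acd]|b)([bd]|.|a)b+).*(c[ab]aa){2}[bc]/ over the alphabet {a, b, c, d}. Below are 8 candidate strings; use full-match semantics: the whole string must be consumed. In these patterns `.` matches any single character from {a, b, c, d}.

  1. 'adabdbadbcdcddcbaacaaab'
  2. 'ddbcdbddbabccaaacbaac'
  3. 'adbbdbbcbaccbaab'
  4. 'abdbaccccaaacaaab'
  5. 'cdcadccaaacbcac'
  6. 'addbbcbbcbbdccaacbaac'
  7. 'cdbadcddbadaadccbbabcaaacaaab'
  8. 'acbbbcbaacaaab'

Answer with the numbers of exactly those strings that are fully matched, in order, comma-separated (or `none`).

1 → match
2 → match
3 → no match
4 → match
5 → no match
6 → no match
7 → match
8 → match

1, 2, 4, 7, 8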